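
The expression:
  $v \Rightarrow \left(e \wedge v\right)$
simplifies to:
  $e \vee \neg v$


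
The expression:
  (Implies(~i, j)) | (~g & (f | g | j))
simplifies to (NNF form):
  i | j | (f & ~g)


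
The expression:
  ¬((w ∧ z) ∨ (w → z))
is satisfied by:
  {w: True, z: False}


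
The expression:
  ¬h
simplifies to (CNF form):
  ¬h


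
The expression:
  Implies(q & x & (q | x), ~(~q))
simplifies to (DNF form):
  True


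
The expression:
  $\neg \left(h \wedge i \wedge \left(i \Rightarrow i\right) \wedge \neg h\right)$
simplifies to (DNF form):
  $\text{True}$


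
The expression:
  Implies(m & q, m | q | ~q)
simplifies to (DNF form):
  True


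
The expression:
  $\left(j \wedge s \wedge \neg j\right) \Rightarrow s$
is always true.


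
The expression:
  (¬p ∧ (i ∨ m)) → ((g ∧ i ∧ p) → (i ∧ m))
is always true.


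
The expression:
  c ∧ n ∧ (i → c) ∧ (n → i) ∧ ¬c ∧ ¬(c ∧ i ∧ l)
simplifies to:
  False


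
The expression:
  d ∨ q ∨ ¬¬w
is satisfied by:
  {d: True, q: True, w: True}
  {d: True, q: True, w: False}
  {d: True, w: True, q: False}
  {d: True, w: False, q: False}
  {q: True, w: True, d: False}
  {q: True, w: False, d: False}
  {w: True, q: False, d: False}


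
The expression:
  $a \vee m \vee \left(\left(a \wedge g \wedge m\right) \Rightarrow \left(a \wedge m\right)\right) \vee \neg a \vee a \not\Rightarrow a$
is always true.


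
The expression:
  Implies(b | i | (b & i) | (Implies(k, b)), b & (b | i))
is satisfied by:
  {b: True, k: True, i: False}
  {b: True, i: False, k: False}
  {b: True, k: True, i: True}
  {b: True, i: True, k: False}
  {k: True, i: False, b: False}


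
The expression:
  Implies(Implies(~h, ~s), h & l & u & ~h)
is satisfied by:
  {s: True, h: False}


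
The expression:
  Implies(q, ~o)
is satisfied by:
  {o: False, q: False}
  {q: True, o: False}
  {o: True, q: False}


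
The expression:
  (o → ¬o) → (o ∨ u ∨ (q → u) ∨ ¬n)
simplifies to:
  o ∨ u ∨ ¬n ∨ ¬q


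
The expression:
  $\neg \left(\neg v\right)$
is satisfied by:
  {v: True}


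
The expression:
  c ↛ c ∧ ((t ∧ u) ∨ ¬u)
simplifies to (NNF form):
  False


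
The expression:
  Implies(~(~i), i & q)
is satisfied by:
  {q: True, i: False}
  {i: False, q: False}
  {i: True, q: True}


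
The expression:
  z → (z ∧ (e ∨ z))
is always true.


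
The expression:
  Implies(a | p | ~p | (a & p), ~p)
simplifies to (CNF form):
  ~p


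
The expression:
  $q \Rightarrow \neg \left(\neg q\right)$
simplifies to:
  $\text{True}$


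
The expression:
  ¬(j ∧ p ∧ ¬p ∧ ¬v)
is always true.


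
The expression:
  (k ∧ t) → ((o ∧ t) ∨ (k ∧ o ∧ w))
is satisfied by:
  {o: True, k: False, t: False}
  {k: False, t: False, o: False}
  {o: True, t: True, k: False}
  {t: True, k: False, o: False}
  {o: True, k: True, t: False}
  {k: True, o: False, t: False}
  {o: True, t: True, k: True}


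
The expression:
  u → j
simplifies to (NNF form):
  j ∨ ¬u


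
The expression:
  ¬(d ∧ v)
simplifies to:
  ¬d ∨ ¬v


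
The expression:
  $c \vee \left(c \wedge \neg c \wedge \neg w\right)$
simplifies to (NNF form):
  $c$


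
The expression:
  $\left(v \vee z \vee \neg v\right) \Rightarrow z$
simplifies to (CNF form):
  $z$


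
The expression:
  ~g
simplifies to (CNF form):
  ~g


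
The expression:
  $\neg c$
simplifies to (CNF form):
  $\neg c$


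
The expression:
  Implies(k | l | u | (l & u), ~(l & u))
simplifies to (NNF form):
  ~l | ~u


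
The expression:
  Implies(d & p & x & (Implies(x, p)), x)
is always true.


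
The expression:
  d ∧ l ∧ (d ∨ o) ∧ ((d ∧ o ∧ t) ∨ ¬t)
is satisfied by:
  {o: True, d: True, l: True, t: False}
  {d: True, l: True, o: False, t: False}
  {o: True, t: True, d: True, l: True}


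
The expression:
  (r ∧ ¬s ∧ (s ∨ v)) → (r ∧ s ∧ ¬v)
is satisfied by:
  {s: True, v: False, r: False}
  {v: False, r: False, s: False}
  {r: True, s: True, v: False}
  {r: True, v: False, s: False}
  {s: True, v: True, r: False}
  {v: True, s: False, r: False}
  {r: True, v: True, s: True}


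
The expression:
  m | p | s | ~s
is always true.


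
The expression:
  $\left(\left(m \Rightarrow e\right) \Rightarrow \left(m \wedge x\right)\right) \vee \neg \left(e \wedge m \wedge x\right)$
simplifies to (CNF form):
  $\text{True}$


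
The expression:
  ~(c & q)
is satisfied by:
  {c: False, q: False}
  {q: True, c: False}
  {c: True, q: False}


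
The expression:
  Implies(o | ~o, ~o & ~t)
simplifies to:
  ~o & ~t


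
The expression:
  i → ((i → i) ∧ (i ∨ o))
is always true.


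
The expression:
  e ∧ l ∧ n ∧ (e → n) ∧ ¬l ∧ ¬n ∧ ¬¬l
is never true.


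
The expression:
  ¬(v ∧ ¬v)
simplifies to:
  True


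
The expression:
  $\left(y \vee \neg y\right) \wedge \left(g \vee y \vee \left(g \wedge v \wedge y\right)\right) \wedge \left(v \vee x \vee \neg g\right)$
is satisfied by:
  {g: True, v: True, y: True, x: True}
  {g: True, v: True, y: True, x: False}
  {g: True, v: True, x: True, y: False}
  {g: True, v: True, x: False, y: False}
  {g: True, y: True, x: True, v: False}
  {g: True, y: False, x: True, v: False}
  {v: True, y: True, x: True, g: False}
  {v: True, y: True, x: False, g: False}
  {y: True, x: True, g: False, v: False}
  {y: True, g: False, x: False, v: False}


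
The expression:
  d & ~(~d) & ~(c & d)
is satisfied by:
  {d: True, c: False}


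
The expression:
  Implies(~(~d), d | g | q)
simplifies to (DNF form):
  True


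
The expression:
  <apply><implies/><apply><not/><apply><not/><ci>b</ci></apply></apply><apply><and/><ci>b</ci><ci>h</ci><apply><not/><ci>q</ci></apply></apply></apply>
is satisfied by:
  {h: True, q: False, b: False}
  {q: False, b: False, h: False}
  {h: True, q: True, b: False}
  {q: True, h: False, b: False}
  {b: True, h: True, q: False}


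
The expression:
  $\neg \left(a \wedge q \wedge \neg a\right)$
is always true.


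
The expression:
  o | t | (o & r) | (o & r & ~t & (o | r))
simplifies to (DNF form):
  o | t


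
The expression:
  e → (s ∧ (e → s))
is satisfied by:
  {s: True, e: False}
  {e: False, s: False}
  {e: True, s: True}


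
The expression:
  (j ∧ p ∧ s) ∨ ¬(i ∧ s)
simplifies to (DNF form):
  (j ∧ p) ∨ ¬i ∨ ¬s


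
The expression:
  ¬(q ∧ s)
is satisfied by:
  {s: False, q: False}
  {q: True, s: False}
  {s: True, q: False}


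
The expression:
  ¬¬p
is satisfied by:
  {p: True}


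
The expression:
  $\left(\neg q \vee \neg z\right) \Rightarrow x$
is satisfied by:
  {x: True, z: True, q: True}
  {x: True, z: True, q: False}
  {x: True, q: True, z: False}
  {x: True, q: False, z: False}
  {z: True, q: True, x: False}


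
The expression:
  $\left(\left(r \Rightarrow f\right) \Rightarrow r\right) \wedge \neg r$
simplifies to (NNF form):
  $\text{False}$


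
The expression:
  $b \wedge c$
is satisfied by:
  {c: True, b: True}


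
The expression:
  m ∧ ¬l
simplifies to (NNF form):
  m ∧ ¬l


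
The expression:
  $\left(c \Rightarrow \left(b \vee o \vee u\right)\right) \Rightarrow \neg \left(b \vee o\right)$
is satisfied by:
  {o: False, b: False}


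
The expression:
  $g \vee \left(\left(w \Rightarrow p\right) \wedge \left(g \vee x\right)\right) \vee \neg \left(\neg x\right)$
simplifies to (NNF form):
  $g \vee x$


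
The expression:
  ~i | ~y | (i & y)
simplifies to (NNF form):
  True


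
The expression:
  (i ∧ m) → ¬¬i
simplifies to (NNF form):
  True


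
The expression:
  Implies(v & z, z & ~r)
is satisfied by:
  {v: False, z: False, r: False}
  {r: True, v: False, z: False}
  {z: True, v: False, r: False}
  {r: True, z: True, v: False}
  {v: True, r: False, z: False}
  {r: True, v: True, z: False}
  {z: True, v: True, r: False}


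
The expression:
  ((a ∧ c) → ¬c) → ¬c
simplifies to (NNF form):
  a ∨ ¬c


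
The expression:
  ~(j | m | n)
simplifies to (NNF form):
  ~j & ~m & ~n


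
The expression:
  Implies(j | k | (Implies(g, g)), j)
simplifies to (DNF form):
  j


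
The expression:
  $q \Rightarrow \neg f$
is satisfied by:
  {q: False, f: False}
  {f: True, q: False}
  {q: True, f: False}


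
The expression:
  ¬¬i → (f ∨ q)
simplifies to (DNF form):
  f ∨ q ∨ ¬i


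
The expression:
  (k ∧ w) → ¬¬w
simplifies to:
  True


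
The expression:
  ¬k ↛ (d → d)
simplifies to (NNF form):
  False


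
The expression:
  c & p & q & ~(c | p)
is never true.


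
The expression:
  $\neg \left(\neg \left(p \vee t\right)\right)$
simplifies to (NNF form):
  $p \vee t$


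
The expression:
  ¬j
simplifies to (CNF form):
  ¬j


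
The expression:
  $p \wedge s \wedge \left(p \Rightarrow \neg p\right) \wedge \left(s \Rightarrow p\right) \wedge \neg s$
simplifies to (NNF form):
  $\text{False}$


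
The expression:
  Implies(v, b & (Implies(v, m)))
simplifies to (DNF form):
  ~v | (b & m)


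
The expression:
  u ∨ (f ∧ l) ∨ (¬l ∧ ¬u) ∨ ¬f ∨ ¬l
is always true.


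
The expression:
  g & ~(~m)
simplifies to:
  g & m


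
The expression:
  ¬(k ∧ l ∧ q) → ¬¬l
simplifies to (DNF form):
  l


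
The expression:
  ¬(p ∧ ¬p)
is always true.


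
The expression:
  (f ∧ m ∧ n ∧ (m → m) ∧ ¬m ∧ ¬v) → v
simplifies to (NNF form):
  True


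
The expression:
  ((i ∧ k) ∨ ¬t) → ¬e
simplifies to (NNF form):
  (t ∧ ¬i) ∨ (t ∧ ¬k) ∨ ¬e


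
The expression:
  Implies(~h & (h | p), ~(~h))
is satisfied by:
  {h: True, p: False}
  {p: False, h: False}
  {p: True, h: True}


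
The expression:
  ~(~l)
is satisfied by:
  {l: True}


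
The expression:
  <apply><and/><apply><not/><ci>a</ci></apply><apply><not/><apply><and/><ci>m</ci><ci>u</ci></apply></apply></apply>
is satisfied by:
  {u: False, a: False, m: False}
  {m: True, u: False, a: False}
  {u: True, m: False, a: False}


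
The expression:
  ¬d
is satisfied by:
  {d: False}


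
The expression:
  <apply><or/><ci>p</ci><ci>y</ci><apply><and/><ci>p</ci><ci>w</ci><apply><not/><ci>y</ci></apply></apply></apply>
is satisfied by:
  {y: True, p: True}
  {y: True, p: False}
  {p: True, y: False}


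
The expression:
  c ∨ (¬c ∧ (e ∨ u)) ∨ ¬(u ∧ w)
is always true.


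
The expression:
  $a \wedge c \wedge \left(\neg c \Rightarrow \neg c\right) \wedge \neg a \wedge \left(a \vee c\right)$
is never true.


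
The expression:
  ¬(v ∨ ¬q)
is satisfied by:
  {q: True, v: False}


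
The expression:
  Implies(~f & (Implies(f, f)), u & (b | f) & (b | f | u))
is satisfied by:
  {b: True, f: True, u: True}
  {b: True, f: True, u: False}
  {f: True, u: True, b: False}
  {f: True, u: False, b: False}
  {b: True, u: True, f: False}


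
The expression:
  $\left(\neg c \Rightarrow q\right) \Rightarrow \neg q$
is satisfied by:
  {q: False}


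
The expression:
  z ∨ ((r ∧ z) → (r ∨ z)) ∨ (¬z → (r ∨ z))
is always true.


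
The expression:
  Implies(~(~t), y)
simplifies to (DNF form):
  y | ~t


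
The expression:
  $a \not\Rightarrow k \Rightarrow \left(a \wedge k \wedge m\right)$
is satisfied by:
  {k: True, a: False}
  {a: False, k: False}
  {a: True, k: True}


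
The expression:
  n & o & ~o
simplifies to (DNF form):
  False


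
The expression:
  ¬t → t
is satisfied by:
  {t: True}


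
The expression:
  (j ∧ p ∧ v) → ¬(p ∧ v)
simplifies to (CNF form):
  ¬j ∨ ¬p ∨ ¬v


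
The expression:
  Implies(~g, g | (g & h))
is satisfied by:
  {g: True}


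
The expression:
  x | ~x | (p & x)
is always true.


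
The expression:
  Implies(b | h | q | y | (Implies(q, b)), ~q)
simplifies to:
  ~q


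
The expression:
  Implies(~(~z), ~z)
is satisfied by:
  {z: False}


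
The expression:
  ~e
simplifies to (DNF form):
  ~e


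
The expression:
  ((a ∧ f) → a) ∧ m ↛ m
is never true.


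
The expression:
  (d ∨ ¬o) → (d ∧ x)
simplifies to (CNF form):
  (d ∨ o) ∧ (d ∨ ¬d) ∧ (o ∨ x) ∧ (x ∨ ¬d)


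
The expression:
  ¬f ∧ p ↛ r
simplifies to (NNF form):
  p ∧ ¬f ∧ ¬r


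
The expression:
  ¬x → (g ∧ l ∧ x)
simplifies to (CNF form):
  x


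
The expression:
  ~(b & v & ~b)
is always true.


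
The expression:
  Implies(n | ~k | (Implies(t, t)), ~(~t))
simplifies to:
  t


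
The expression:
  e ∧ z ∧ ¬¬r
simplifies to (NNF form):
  e ∧ r ∧ z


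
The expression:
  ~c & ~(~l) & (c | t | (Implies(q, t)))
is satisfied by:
  {t: True, l: True, q: False, c: False}
  {l: True, t: False, q: False, c: False}
  {t: True, q: True, l: True, c: False}


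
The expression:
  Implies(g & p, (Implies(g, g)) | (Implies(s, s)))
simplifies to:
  True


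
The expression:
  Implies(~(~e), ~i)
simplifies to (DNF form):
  ~e | ~i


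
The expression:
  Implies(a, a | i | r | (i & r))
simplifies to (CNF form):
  True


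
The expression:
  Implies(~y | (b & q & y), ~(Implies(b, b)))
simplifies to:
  y & (~b | ~q)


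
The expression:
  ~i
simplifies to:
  ~i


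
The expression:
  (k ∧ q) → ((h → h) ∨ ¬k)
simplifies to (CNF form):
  True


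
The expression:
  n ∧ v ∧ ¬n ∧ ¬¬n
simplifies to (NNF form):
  False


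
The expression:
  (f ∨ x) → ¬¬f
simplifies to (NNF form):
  f ∨ ¬x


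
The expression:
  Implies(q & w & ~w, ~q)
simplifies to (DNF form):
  True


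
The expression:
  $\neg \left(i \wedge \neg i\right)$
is always true.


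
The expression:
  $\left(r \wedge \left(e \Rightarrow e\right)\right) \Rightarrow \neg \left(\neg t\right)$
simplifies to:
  $t \vee \neg r$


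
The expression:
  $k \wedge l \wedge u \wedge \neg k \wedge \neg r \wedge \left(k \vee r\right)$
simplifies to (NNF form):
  $\text{False}$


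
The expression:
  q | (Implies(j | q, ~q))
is always true.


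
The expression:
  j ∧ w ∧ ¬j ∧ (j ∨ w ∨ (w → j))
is never true.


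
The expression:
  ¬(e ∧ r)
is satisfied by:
  {e: False, r: False}
  {r: True, e: False}
  {e: True, r: False}


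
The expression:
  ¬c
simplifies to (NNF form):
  ¬c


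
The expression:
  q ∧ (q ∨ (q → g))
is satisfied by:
  {q: True}


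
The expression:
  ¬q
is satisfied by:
  {q: False}


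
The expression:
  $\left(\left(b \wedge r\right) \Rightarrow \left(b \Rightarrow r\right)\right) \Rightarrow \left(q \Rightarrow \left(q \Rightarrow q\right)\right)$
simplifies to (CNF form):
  $\text{True}$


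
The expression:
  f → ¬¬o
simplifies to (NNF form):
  o ∨ ¬f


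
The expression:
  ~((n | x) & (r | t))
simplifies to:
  (~n | ~r) & (~n | ~t) & (~r | ~x) & (~t | ~x)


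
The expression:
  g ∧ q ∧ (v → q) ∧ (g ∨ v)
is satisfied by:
  {g: True, q: True}


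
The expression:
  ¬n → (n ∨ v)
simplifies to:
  n ∨ v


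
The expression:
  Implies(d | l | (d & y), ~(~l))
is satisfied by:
  {l: True, d: False}
  {d: False, l: False}
  {d: True, l: True}


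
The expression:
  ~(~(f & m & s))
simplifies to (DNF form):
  f & m & s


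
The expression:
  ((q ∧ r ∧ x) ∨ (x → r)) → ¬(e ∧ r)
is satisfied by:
  {e: False, r: False}
  {r: True, e: False}
  {e: True, r: False}


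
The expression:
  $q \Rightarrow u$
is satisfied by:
  {u: True, q: False}
  {q: False, u: False}
  {q: True, u: True}


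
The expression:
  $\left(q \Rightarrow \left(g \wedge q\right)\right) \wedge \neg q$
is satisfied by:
  {q: False}


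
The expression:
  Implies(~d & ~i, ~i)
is always true.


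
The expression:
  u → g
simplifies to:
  g ∨ ¬u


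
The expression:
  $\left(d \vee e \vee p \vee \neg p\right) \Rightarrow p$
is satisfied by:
  {p: True}


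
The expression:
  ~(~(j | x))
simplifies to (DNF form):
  j | x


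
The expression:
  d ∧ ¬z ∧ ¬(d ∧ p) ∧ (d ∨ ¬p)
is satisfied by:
  {d: True, p: False, z: False}


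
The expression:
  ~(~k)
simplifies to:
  k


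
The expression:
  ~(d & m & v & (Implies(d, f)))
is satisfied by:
  {m: False, d: False, f: False, v: False}
  {v: True, m: False, d: False, f: False}
  {f: True, m: False, d: False, v: False}
  {v: True, f: True, m: False, d: False}
  {d: True, v: False, m: False, f: False}
  {v: True, d: True, m: False, f: False}
  {f: True, d: True, v: False, m: False}
  {v: True, f: True, d: True, m: False}
  {m: True, f: False, d: False, v: False}
  {v: True, m: True, f: False, d: False}
  {f: True, m: True, v: False, d: False}
  {v: True, f: True, m: True, d: False}
  {d: True, m: True, f: False, v: False}
  {v: True, d: True, m: True, f: False}
  {f: True, d: True, m: True, v: False}


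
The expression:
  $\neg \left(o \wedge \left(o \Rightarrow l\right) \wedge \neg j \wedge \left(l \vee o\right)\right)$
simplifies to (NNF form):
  $j \vee \neg l \vee \neg o$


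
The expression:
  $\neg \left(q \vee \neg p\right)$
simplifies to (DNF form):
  $p \wedge \neg q$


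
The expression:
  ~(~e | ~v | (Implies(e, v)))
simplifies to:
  False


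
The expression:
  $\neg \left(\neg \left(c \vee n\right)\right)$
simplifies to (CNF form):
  $c \vee n$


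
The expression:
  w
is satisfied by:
  {w: True}


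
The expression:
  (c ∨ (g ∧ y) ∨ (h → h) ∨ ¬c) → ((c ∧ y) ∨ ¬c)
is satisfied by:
  {y: True, c: False}
  {c: False, y: False}
  {c: True, y: True}


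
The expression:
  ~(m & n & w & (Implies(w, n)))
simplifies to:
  ~m | ~n | ~w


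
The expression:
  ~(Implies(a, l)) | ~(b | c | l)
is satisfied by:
  {a: True, c: False, l: False, b: False}
  {a: True, b: True, c: False, l: False}
  {a: True, c: True, l: False, b: False}
  {a: True, b: True, c: True, l: False}
  {b: False, c: False, l: False, a: False}


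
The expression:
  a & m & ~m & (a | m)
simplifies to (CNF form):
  False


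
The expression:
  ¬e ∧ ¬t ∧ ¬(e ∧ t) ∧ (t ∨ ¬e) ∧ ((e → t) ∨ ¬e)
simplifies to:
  ¬e ∧ ¬t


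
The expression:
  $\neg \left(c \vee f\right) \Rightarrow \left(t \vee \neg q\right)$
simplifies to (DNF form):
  $c \vee f \vee t \vee \neg q$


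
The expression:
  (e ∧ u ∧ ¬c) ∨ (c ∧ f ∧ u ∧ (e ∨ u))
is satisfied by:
  {e: True, u: True, f: True, c: False}
  {e: True, u: True, f: False, c: False}
  {c: True, e: True, u: True, f: True}
  {c: True, u: True, f: True, e: False}


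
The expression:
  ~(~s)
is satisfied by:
  {s: True}


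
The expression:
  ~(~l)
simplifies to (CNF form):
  l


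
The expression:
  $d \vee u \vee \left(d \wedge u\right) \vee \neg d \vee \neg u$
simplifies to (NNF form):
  $\text{True}$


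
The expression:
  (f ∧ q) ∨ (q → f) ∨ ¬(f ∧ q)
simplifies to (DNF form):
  True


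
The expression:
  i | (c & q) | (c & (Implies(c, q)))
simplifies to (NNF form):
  i | (c & q)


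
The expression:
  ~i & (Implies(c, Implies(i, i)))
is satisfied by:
  {i: False}


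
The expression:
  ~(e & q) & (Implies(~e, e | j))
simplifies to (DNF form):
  (e & ~q) | (j & ~e)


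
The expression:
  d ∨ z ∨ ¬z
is always true.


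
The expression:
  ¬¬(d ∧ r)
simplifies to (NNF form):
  d ∧ r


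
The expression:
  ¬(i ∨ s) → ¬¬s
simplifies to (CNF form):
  i ∨ s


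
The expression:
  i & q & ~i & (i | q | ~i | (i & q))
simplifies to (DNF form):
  False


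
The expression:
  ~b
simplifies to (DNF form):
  ~b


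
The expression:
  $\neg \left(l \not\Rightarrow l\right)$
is always true.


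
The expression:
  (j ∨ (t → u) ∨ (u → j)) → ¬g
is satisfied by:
  {g: False}


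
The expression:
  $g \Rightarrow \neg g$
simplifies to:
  $\neg g$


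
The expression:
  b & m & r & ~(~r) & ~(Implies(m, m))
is never true.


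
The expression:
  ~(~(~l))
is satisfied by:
  {l: False}


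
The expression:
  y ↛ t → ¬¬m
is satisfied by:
  {t: True, m: True, y: False}
  {t: True, m: False, y: False}
  {m: True, t: False, y: False}
  {t: False, m: False, y: False}
  {y: True, t: True, m: True}
  {y: True, t: True, m: False}
  {y: True, m: True, t: False}


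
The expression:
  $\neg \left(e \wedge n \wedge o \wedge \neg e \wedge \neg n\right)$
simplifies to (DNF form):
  $\text{True}$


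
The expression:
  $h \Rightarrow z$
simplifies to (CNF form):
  $z \vee \neg h$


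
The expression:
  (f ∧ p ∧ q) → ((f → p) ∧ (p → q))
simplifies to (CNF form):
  True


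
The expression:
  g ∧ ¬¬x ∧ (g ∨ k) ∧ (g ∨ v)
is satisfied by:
  {x: True, g: True}


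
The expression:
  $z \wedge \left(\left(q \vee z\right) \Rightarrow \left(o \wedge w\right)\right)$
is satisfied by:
  {z: True, w: True, o: True}


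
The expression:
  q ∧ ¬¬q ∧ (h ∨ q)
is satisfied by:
  {q: True}


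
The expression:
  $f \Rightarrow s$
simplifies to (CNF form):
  $s \vee \neg f$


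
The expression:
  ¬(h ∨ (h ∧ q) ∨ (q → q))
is never true.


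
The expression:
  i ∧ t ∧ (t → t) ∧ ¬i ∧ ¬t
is never true.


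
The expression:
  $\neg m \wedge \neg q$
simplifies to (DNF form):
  $\neg m \wedge \neg q$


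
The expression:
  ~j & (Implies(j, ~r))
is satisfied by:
  {j: False}


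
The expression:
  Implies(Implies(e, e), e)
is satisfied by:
  {e: True}


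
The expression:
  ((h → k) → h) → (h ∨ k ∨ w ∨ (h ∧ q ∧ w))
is always true.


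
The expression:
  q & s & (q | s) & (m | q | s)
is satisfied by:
  {s: True, q: True}


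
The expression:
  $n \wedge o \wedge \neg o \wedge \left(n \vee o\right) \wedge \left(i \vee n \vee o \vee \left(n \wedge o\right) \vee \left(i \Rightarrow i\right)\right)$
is never true.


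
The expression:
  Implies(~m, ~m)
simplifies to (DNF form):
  True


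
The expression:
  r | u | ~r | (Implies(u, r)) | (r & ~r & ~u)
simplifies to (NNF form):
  True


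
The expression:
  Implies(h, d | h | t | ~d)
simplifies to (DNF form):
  True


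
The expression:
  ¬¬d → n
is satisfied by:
  {n: True, d: False}
  {d: False, n: False}
  {d: True, n: True}


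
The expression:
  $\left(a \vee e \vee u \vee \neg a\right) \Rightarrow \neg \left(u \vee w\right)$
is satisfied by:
  {u: False, w: False}


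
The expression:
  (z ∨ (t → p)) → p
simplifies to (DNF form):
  p ∨ (t ∧ ¬z)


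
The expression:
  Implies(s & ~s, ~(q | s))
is always true.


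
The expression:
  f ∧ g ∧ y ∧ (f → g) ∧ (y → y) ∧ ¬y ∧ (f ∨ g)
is never true.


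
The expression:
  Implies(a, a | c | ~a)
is always true.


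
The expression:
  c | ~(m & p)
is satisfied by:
  {c: True, p: False, m: False}
  {p: False, m: False, c: False}
  {c: True, m: True, p: False}
  {m: True, p: False, c: False}
  {c: True, p: True, m: False}
  {p: True, c: False, m: False}
  {c: True, m: True, p: True}


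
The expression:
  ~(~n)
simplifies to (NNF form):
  n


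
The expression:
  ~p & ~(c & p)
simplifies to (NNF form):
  ~p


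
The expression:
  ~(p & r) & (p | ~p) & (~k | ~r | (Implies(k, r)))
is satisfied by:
  {p: False, r: False}
  {r: True, p: False}
  {p: True, r: False}


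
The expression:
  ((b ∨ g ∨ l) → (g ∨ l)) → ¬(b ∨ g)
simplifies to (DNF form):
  (¬b ∧ ¬g) ∨ (¬g ∧ ¬l)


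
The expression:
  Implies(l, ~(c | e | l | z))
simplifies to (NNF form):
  ~l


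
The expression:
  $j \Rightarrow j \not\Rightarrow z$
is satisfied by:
  {z: False, j: False}
  {j: True, z: False}
  {z: True, j: False}


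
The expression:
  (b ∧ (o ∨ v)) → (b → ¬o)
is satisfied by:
  {o: False, b: False}
  {b: True, o: False}
  {o: True, b: False}


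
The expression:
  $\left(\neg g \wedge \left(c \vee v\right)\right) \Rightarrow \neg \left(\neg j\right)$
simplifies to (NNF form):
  $g \vee j \vee \left(\neg c \wedge \neg v\right)$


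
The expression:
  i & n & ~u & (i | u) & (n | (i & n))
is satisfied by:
  {i: True, n: True, u: False}


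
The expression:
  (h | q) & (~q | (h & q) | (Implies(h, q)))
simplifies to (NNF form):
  h | q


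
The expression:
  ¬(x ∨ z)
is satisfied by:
  {x: False, z: False}


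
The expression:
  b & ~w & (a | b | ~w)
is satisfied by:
  {b: True, w: False}


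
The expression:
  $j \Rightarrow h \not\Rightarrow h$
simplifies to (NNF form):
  $\neg j$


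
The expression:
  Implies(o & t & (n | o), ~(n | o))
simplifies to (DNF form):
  ~o | ~t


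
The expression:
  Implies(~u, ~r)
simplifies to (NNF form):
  u | ~r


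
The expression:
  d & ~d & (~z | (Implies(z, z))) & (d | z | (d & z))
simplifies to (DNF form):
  False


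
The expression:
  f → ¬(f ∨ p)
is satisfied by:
  {f: False}


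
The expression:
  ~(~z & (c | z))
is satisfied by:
  {z: True, c: False}
  {c: False, z: False}
  {c: True, z: True}


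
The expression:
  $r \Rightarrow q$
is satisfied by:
  {q: True, r: False}
  {r: False, q: False}
  {r: True, q: True}


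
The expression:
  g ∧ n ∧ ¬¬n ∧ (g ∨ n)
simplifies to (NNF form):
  g ∧ n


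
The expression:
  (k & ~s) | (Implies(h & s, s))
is always true.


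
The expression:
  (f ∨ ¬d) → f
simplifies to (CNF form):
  d ∨ f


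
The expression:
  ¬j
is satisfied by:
  {j: False}


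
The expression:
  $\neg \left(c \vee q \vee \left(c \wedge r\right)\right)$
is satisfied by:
  {q: False, c: False}


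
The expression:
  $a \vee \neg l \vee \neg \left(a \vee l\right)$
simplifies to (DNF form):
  $a \vee \neg l$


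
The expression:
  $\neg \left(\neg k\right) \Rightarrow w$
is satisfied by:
  {w: True, k: False}
  {k: False, w: False}
  {k: True, w: True}


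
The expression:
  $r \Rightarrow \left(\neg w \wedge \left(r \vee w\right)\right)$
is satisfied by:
  {w: False, r: False}
  {r: True, w: False}
  {w: True, r: False}


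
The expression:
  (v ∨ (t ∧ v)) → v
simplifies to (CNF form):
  True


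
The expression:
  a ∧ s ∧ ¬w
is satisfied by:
  {a: True, s: True, w: False}


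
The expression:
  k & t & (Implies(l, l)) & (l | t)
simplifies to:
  k & t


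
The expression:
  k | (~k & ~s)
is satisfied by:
  {k: True, s: False}
  {s: False, k: False}
  {s: True, k: True}


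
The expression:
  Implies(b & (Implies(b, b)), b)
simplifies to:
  True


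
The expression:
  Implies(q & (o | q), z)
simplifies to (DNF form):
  z | ~q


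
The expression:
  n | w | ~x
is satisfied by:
  {n: True, w: True, x: False}
  {n: True, w: False, x: False}
  {w: True, n: False, x: False}
  {n: False, w: False, x: False}
  {n: True, x: True, w: True}
  {n: True, x: True, w: False}
  {x: True, w: True, n: False}


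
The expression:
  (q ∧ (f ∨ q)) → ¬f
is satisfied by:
  {q: False, f: False}
  {f: True, q: False}
  {q: True, f: False}


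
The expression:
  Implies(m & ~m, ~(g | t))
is always true.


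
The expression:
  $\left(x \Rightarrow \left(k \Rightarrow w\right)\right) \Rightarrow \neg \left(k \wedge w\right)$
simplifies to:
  $\neg k \vee \neg w$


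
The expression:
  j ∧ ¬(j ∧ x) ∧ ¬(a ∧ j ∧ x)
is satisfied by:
  {j: True, x: False}


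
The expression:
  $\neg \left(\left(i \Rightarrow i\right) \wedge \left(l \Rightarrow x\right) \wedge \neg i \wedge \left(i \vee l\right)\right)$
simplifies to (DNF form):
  $i \vee \neg l \vee \neg x$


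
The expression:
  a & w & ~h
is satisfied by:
  {a: True, w: True, h: False}


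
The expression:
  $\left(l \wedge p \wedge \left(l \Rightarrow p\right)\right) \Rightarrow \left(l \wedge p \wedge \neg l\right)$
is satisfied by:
  {l: False, p: False}
  {p: True, l: False}
  {l: True, p: False}


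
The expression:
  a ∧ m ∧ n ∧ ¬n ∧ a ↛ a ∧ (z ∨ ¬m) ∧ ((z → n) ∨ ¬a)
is never true.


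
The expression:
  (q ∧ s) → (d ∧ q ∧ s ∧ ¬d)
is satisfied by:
  {s: False, q: False}
  {q: True, s: False}
  {s: True, q: False}


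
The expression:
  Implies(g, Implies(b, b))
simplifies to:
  True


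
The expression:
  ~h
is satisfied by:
  {h: False}


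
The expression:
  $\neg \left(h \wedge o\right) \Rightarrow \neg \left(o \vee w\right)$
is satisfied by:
  {h: True, w: False, o: False}
  {w: False, o: False, h: False}
  {o: True, h: True, w: False}
  {o: True, w: True, h: True}


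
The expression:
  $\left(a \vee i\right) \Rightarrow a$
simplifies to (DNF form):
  $a \vee \neg i$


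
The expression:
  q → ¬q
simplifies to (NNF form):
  ¬q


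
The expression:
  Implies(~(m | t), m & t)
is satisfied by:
  {t: True, m: True}
  {t: True, m: False}
  {m: True, t: False}


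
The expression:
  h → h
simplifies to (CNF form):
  True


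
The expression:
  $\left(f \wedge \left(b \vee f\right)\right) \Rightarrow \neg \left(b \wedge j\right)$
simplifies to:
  $\neg b \vee \neg f \vee \neg j$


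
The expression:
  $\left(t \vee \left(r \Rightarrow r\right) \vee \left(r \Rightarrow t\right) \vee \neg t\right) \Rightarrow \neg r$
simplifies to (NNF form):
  $\neg r$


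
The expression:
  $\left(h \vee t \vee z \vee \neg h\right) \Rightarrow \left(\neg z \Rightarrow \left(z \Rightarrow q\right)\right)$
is always true.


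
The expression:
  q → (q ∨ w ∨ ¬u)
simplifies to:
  True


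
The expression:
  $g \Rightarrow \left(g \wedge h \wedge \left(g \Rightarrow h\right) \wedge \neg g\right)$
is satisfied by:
  {g: False}


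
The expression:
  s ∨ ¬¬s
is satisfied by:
  {s: True}


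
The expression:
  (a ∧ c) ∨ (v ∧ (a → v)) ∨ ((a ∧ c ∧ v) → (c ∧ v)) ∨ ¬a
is always true.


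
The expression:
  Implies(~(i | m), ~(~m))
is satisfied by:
  {i: True, m: True}
  {i: True, m: False}
  {m: True, i: False}


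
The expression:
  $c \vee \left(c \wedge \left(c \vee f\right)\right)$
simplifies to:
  $c$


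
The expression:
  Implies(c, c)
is always true.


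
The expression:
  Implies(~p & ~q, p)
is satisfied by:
  {q: True, p: True}
  {q: True, p: False}
  {p: True, q: False}


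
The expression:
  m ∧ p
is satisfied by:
  {m: True, p: True}


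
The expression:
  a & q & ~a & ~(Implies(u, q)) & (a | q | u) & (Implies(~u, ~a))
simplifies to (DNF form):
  False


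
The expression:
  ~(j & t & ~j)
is always true.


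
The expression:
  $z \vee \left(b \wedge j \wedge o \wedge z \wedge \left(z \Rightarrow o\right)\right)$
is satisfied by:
  {z: True}


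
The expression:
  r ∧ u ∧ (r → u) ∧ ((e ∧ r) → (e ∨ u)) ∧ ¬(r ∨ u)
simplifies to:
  False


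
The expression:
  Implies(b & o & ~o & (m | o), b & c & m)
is always true.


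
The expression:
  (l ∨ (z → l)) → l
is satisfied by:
  {z: True, l: True}
  {z: True, l: False}
  {l: True, z: False}


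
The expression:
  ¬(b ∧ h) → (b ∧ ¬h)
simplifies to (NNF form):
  b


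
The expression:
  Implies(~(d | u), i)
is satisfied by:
  {i: True, d: True, u: True}
  {i: True, d: True, u: False}
  {i: True, u: True, d: False}
  {i: True, u: False, d: False}
  {d: True, u: True, i: False}
  {d: True, u: False, i: False}
  {u: True, d: False, i: False}


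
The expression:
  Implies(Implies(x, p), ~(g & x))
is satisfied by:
  {p: False, x: False, g: False}
  {g: True, p: False, x: False}
  {x: True, p: False, g: False}
  {g: True, x: True, p: False}
  {p: True, g: False, x: False}
  {g: True, p: True, x: False}
  {x: True, p: True, g: False}


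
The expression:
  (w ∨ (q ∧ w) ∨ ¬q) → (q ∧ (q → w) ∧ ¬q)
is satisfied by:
  {q: True, w: False}


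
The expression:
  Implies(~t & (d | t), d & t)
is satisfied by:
  {t: True, d: False}
  {d: False, t: False}
  {d: True, t: True}


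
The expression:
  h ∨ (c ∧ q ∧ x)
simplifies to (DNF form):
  h ∨ (c ∧ q ∧ x)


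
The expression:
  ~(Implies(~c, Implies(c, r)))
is never true.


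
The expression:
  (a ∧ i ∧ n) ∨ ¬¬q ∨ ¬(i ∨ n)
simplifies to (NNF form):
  q ∨ (¬i ∧ ¬n) ∨ (a ∧ i ∧ n)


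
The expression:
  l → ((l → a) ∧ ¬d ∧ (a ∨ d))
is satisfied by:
  {a: True, d: False, l: False}
  {d: False, l: False, a: False}
  {a: True, d: True, l: False}
  {d: True, a: False, l: False}
  {l: True, a: True, d: False}


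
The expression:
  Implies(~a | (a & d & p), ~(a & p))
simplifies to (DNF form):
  ~a | ~d | ~p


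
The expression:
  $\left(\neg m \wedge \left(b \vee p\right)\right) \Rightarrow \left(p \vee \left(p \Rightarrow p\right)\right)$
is always true.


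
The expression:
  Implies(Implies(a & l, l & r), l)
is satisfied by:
  {l: True}


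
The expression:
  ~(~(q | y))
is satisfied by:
  {y: True, q: True}
  {y: True, q: False}
  {q: True, y: False}


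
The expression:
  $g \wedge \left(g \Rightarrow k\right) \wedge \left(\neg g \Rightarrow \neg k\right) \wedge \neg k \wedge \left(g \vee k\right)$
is never true.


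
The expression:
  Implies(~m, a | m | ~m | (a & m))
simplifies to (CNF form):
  True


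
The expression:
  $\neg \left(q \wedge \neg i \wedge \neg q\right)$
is always true.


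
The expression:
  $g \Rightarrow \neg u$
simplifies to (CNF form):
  $\neg g \vee \neg u$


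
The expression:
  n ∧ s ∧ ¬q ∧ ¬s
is never true.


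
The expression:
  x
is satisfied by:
  {x: True}


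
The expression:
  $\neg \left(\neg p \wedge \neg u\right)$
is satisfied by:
  {u: True, p: True}
  {u: True, p: False}
  {p: True, u: False}


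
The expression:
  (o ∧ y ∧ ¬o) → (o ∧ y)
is always true.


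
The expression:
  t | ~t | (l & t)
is always true.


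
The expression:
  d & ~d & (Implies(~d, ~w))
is never true.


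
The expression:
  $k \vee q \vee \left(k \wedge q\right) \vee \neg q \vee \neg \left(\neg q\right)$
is always true.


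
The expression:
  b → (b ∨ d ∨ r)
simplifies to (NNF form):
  True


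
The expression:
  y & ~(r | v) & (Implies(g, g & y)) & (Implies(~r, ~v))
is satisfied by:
  {y: True, v: False, r: False}


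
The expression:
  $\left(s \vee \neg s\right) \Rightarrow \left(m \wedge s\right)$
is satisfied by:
  {m: True, s: True}


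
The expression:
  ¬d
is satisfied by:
  {d: False}


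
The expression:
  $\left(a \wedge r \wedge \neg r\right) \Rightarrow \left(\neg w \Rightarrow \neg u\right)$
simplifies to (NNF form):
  $\text{True}$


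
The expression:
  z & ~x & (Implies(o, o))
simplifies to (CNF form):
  z & ~x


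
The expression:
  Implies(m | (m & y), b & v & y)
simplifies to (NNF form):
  ~m | (b & v & y)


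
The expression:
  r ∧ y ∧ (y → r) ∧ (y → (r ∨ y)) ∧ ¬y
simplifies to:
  False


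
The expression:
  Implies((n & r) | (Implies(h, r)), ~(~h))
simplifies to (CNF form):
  h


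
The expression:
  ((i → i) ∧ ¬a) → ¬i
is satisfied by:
  {a: True, i: False}
  {i: False, a: False}
  {i: True, a: True}


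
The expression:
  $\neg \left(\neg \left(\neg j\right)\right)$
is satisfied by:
  {j: False}


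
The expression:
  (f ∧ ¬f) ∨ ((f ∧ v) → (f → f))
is always true.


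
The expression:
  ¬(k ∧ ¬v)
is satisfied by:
  {v: True, k: False}
  {k: False, v: False}
  {k: True, v: True}


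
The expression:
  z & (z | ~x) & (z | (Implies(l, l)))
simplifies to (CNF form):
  z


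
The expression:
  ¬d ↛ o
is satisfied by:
  {o: True, d: False}
  {d: False, o: False}
  {d: True, o: True}


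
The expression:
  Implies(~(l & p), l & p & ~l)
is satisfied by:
  {p: True, l: True}


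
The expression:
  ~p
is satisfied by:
  {p: False}


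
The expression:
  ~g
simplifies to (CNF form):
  ~g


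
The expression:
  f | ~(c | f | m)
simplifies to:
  f | (~c & ~m)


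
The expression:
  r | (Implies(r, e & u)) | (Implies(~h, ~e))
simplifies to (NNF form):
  True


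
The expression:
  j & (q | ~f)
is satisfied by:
  {j: True, q: True, f: False}
  {j: True, q: False, f: False}
  {j: True, f: True, q: True}


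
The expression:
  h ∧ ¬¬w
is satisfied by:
  {h: True, w: True}


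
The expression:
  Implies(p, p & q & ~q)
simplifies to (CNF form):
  ~p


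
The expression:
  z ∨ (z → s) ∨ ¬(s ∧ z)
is always true.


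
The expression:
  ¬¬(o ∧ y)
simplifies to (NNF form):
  o ∧ y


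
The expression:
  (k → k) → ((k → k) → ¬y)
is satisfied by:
  {y: False}


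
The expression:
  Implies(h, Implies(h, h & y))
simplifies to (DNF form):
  y | ~h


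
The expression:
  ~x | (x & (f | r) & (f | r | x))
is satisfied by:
  {r: True, f: True, x: False}
  {r: True, f: False, x: False}
  {f: True, r: False, x: False}
  {r: False, f: False, x: False}
  {r: True, x: True, f: True}
  {r: True, x: True, f: False}
  {x: True, f: True, r: False}


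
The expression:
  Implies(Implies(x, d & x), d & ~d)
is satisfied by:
  {x: True, d: False}


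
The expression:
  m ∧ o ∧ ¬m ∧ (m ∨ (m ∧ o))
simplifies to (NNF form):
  False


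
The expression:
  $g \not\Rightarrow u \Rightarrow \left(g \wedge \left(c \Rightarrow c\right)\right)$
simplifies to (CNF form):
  $\text{True}$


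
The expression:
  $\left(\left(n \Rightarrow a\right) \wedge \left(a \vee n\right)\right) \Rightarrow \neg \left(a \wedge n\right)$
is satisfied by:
  {n: False, a: False}
  {a: True, n: False}
  {n: True, a: False}


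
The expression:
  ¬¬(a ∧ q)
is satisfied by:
  {a: True, q: True}


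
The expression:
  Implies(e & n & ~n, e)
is always true.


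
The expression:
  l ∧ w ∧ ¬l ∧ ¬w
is never true.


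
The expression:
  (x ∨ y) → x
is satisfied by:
  {x: True, y: False}
  {y: False, x: False}
  {y: True, x: True}


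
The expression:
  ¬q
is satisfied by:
  {q: False}


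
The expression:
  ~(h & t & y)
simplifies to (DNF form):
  ~h | ~t | ~y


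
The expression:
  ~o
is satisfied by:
  {o: False}


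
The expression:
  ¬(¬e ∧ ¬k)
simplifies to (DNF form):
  e ∨ k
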